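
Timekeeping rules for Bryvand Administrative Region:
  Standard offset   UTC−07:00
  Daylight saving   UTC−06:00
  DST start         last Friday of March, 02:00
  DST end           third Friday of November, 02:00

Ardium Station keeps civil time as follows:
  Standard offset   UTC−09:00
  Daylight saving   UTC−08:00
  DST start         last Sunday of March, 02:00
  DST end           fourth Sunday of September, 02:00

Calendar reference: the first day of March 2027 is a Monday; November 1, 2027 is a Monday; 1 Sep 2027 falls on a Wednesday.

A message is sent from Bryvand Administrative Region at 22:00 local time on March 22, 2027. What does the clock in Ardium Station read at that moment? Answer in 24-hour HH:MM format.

20:00

1 March 2027 is a Monday, so Fridays fall on 5, 12, 19, 26; the last is March 26.
1 November 2027 is a Monday, so the first Friday is November 5 and the third is November 19.
March 22, 2027 is outside the daylight-saving period (26 March – 19 November), so Bryvand Administrative Region is on standard time, UTC−07:00.
22:00 Bryvand Administrative Region + 7h = 05:00 UTC (rolling into the next day, 23 March 2027).
1 March 2027 is a Monday, so Sundays fall on 7, 14, 21, 28; the last is March 28.
1 September 2027 is a Wednesday, so the first Sunday is September 5 and the fourth is September 26.
At the standard offset (UTC−09:00), 05:00 UTC − 9h = 20:00 Ardium Station standard time (rolling into the previous day, 22 March 2027).
Daylight saving runs 28 March – 26 September; the standard-time date in Ardium Station, March 22, 2027, is outside that window, so Ardium Station is on standard time at UTC−09:00.
05:00 UTC − 9h = 20:00 Ardium Station (rolling into the previous day, 22 March 2027).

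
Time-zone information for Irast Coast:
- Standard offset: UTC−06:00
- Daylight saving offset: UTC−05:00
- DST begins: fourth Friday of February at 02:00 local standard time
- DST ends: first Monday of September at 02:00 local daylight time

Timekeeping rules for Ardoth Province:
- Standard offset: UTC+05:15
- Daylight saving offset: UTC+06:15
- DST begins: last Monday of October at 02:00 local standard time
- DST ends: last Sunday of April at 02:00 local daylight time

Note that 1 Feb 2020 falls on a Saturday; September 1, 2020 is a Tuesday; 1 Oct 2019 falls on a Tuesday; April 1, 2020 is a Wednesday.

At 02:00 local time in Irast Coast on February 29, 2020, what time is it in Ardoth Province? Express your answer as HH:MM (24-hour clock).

13:15

1 February 2020 is a Saturday, so the first Friday is February 7 and the fourth is February 28.
1 September 2020 is a Tuesday, so the first Monday is September 7.
February 29, 2020 lies within the daylight-saving period (28 February – 7 September), so Irast Coast is on daylight time, UTC−05:00.
02:00 Irast Coast + 5h = 07:00 UTC.
1 October 2019 is a Tuesday, so Mondays fall on 7, 14, 21, 28; the last is October 28.
1 April 2020 is a Wednesday, so Sundays fall on 5, 12, 19, 26; the last is April 26.
At the standard offset (UTC+05:15), 07:00 UTC + 5h15m = 12:15 Ardoth Province standard time.
The standard-time date in Ardoth Province, February 29, 2020, lies within the daylight-saving period (28 October 2019 – 26 April 2020), so Ardoth Province is on daylight time, UTC+06:15.
07:00 UTC + 6h15m = 13:15 Ardoth Province.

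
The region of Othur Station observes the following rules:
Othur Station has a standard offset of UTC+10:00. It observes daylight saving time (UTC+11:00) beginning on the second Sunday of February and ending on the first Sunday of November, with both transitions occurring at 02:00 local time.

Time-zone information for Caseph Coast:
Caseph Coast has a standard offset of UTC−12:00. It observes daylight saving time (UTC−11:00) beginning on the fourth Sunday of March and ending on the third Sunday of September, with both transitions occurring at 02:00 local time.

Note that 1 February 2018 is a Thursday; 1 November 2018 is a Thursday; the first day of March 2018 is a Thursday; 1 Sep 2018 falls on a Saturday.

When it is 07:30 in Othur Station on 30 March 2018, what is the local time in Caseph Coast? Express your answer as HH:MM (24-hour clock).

1 February 2018 is a Thursday, so the first Sunday is February 4 and the second is February 11.
1 November 2018 is a Thursday, so the first Sunday is November 4.
30 March 2018 lies within the daylight-saving period (11 February – 4 November), so Othur Station is on daylight time, UTC+11:00.
07:30 Othur Station − 11h = 20:30 UTC (rolling into the previous day, 29 March 2018).
1 March 2018 is a Thursday, so the first Sunday is March 4 and the fourth is March 25.
1 September 2018 is a Saturday, so the first Sunday is September 2 and the third is September 16.
At the standard offset (UTC−12:00), 20:30 UTC − 12h = 08:30 Caseph Coast standard time.
The standard-time date in Caseph Coast, 29 March 2018, lies within the daylight-saving period (25 March – 16 September), so Caseph Coast is on daylight time, UTC−11:00.
20:30 UTC − 11h = 09:30 Caseph Coast.

09:30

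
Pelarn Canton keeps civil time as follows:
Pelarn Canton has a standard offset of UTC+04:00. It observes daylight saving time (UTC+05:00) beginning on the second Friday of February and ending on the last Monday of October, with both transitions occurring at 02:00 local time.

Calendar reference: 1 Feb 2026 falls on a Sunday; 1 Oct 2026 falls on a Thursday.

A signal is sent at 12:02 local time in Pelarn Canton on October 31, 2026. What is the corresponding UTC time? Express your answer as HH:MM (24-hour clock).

08:02

1 February 2026 is a Sunday, so the first Friday is February 6 and the second is February 13.
1 October 2026 is a Thursday, so Mondays fall on 5, 12, 19, 26; the last is October 26.
October 31, 2026 does not fall between 13 February and 26 October, so daylight saving is not in effect and Pelarn Canton is at UTC+04:00.
12:02 local − 4h = 08:02 UTC.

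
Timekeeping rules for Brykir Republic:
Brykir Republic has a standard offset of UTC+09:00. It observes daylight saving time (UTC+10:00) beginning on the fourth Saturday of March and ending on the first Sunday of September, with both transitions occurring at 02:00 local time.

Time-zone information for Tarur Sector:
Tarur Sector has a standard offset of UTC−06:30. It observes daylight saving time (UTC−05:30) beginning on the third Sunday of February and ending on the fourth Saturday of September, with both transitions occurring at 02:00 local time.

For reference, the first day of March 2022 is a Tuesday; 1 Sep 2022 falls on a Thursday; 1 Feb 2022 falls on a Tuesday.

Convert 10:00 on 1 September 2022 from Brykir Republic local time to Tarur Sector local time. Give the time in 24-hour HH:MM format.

1 March 2022 is a Tuesday, so the first Saturday is March 5 and the fourth is March 26.
1 September 2022 is a Thursday, so the first Sunday is September 4.
Daylight saving runs 26 March – 4 September; 1 September 2022 is inside that window, so Brykir Republic is at UTC+10:00.
10:00 Brykir Republic − 10h = 00:00 UTC.
1 February 2022 is a Tuesday, so the first Sunday is February 6 and the third is February 20.
1 September 2022 is a Thursday, so the first Saturday is September 3 and the fourth is September 24.
At the standard offset (UTC−06:30), 00:00 UTC − 6h30m = 17:30 Tarur Sector standard time (rolling into the previous day, 31 August 2022).
Daylight saving runs 20 February – 24 September; the standard-time date in Tarur Sector, 31 August 2022, is inside that window, so Tarur Sector is at UTC−05:30.
00:00 UTC − 5h30m = 18:30 Tarur Sector (rolling into the previous day, 31 August 2022).

18:30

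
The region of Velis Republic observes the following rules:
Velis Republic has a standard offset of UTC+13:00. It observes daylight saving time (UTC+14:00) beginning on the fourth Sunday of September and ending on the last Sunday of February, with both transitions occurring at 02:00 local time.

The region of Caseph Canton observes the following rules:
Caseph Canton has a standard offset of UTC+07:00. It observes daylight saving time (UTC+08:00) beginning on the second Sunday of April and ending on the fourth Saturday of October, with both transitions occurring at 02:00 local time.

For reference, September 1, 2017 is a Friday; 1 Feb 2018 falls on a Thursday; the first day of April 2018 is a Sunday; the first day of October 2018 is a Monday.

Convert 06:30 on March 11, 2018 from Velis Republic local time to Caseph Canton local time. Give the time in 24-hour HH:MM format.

1 September 2017 is a Friday, so the first Sunday is September 3 and the fourth is September 24.
1 February 2018 is a Thursday, so Sundays fall on 4, 11, 18, 25; the last is February 25.
March 11, 2018 does not fall between 24 September 2017 and 25 February 2018, so daylight saving is not in effect and Velis Republic is at UTC+13:00.
06:30 Velis Republic − 13h = 17:30 UTC (rolling into the previous day, 10 March 2018).
1 April 2018 is a Sunday, so the first Sunday is April 1 and the second is April 8.
1 October 2018 is a Monday, so the first Saturday is October 6 and the fourth is October 27.
At the standard offset (UTC+07:00), 17:30 UTC + 7h = 00:30 Caseph Canton standard time (rolling into the next day, 11 March 2018).
Daylight saving runs 8 April – 27 October; the standard-time date in Caseph Canton, March 11, 2018, is outside that window, so Caseph Canton is on standard time at UTC+07:00.
17:30 UTC + 7h = 00:30 Caseph Canton (rolling into the next day, 11 March 2018).

00:30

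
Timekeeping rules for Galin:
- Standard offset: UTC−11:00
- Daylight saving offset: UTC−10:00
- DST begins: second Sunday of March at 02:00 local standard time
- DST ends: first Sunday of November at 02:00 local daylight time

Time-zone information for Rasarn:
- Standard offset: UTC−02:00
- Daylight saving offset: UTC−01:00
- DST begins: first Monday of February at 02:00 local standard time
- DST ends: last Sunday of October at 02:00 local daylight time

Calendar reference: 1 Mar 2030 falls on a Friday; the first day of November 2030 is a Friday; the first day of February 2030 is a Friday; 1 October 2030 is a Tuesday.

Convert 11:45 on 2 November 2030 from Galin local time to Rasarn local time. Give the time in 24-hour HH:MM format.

19:45

1 March 2030 is a Friday, so the first Sunday is March 3 and the second is March 10.
1 November 2030 is a Friday, so the first Sunday is November 3.
2 November 2030 lies within the daylight-saving period (10 March – 3 November), so Galin is on daylight time, UTC−10:00.
11:45 Galin + 10h = 21:45 UTC.
1 February 2030 is a Friday, so the first Monday is February 4.
1 October 2030 is a Tuesday, so Sundays fall on 6, 13, 20, 27; the last is October 27.
At the standard offset (UTC−02:00), 21:45 UTC − 2h = 19:45 Rasarn standard time.
The standard-time date in Rasarn, 2 November 2030, is outside the daylight-saving period (4 February – 27 October), so Rasarn is on standard time, UTC−02:00.
21:45 UTC − 2h = 19:45 Rasarn.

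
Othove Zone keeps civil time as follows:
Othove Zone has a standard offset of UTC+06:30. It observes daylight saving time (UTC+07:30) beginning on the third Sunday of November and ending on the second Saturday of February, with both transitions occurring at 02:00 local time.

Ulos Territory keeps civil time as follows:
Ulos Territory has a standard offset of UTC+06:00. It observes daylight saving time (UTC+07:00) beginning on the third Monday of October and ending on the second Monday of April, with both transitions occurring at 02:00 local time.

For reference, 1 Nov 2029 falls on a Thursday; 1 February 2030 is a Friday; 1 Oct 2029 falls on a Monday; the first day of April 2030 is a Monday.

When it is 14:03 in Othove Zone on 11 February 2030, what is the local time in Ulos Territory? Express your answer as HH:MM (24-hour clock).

1 November 2029 is a Thursday, so the first Sunday is November 4 and the third is November 18.
1 February 2030 is a Friday, so the first Saturday is February 2 and the second is February 9.
Daylight saving runs 18 November 2029 – 9 February 2030; 11 February 2030 is outside that window, so Othove Zone is on standard time at UTC+06:30.
14:03 Othove Zone − 6h30m = 07:33 UTC.
1 October 2029 is a Monday, so the first Monday is October 1 and the third is October 15.
1 April 2030 is a Monday, so the first Monday is April 1 and the second is April 8.
At the standard offset (UTC+06:00), 07:33 UTC + 6h = 13:33 Ulos Territory standard time.
Daylight saving runs 15 October 2029 – 8 April 2030; the standard-time date in Ulos Territory, 11 February 2030, is inside that window, so Ulos Territory is at UTC+07:00.
07:33 UTC + 7h = 14:33 Ulos Territory.

14:33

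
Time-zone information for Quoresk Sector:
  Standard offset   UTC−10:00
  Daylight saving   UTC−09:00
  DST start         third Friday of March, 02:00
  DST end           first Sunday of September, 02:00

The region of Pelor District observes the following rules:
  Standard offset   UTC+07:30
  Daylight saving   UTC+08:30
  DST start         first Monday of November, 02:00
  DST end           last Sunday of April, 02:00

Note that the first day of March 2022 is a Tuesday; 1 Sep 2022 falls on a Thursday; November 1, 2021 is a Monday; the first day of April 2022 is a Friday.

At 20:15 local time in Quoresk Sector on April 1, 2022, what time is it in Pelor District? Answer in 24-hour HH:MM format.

1 March 2022 is a Tuesday, so the first Friday is March 4 and the third is March 18.
1 September 2022 is a Thursday, so the first Sunday is September 4.
April 1, 2022 falls between 18 March and 4 September, so daylight saving is in effect and Quoresk Sector is at UTC−09:00.
20:15 Quoresk Sector + 9h = 05:15 UTC (rolling into the next day, 2 April 2022).
1 November 2021 is a Monday, so the first Monday is November 1.
1 April 2022 is a Friday, so Sundays fall on 3, 10, 17, 24; the last is April 24.
At the standard offset (UTC+07:30), 05:15 UTC + 7h30m = 12:45 Pelor District standard time.
The standard-time date in Pelor District, April 2, 2022, lies within the daylight-saving period (1 November 2021 – 24 April 2022), so Pelor District is on daylight time, UTC+08:30.
05:15 UTC + 8h30m = 13:45 Pelor District.

13:45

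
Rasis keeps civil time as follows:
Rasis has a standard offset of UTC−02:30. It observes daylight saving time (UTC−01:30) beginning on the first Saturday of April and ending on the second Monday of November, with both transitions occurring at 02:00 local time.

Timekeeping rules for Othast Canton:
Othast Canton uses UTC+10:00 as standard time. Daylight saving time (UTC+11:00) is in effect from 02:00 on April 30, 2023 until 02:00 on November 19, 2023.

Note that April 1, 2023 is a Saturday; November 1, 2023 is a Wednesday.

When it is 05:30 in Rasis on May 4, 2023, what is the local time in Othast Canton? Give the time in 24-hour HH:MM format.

18:00

1 April 2023 is a Saturday, so the first Saturday is April 1.
1 November 2023 is a Wednesday, so the first Monday is November 6 and the second is November 13.
Daylight saving runs 1 April – 13 November; May 4, 2023 is inside that window, so Rasis is at UTC−01:30.
05:30 Rasis + 1h30m = 07:00 UTC.
At the standard offset (UTC+10:00), 07:00 UTC + 10h = 17:00 Othast Canton standard time.
The standard-time date in Othast Canton, May 4, 2023, falls between 30 April and 19 November, so daylight saving is in effect and Othast Canton is at UTC+11:00.
07:00 UTC + 11h = 18:00 Othast Canton.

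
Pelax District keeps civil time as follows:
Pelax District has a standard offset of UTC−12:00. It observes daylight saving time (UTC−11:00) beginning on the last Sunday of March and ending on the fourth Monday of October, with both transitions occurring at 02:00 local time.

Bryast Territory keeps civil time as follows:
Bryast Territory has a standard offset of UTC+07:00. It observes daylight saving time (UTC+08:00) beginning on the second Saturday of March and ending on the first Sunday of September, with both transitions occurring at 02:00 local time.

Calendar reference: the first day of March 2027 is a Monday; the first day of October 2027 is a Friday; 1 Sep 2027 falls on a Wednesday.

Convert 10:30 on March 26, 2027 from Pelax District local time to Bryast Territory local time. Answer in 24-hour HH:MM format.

1 March 2027 is a Monday, so Sundays fall on 7, 14, 21, 28; the last is March 28.
1 October 2027 is a Friday, so the first Monday is October 4 and the fourth is October 25.
Daylight saving runs 28 March – 25 October; March 26, 2027 is outside that window, so Pelax District is on standard time at UTC−12:00.
10:30 Pelax District + 12h = 22:30 UTC.
1 March 2027 is a Monday, so the first Saturday is March 6 and the second is March 13.
1 September 2027 is a Wednesday, so the first Sunday is September 5.
At the standard offset (UTC+07:00), 22:30 UTC + 7h = 05:30 Bryast Territory standard time (rolling into the next day, 27 March 2027).
Daylight saving runs 13 March – 5 September; the standard-time date in Bryast Territory, March 27, 2027, is inside that window, so Bryast Territory is at UTC+08:00.
22:30 UTC + 8h = 06:30 Bryast Territory (rolling into the next day, 27 March 2027).

06:30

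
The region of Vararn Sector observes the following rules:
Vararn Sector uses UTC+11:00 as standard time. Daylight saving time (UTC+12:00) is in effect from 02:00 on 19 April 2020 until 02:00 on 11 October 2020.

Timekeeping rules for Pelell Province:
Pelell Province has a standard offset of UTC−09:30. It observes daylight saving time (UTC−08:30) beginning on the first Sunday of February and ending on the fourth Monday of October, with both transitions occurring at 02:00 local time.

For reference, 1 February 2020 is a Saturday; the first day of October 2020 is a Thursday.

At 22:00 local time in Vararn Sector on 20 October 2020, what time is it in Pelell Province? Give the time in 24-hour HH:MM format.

Daylight saving runs 19 April – 11 October; 20 October 2020 is outside that window, so Vararn Sector is on standard time at UTC+11:00.
22:00 Vararn Sector − 11h = 11:00 UTC.
1 February 2020 is a Saturday, so the first Sunday is February 2.
1 October 2020 is a Thursday, so the first Monday is October 5 and the fourth is October 26.
At the standard offset (UTC−09:30), 11:00 UTC − 9h30m = 01:30 Pelell Province standard time.
The standard-time date in Pelell Province, 20 October 2020, lies within the daylight-saving period (2 February – 26 October), so Pelell Province is on daylight time, UTC−08:30.
11:00 UTC − 8h30m = 02:30 Pelell Province.

02:30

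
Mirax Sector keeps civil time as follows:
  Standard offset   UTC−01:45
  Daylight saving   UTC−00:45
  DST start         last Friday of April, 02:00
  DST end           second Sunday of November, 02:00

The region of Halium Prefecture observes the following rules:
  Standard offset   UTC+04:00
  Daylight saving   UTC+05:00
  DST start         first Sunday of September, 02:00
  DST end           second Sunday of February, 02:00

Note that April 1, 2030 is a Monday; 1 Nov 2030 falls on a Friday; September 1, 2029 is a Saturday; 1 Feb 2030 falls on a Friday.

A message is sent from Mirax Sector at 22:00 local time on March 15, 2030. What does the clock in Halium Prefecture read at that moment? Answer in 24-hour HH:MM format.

1 April 2030 is a Monday, so Fridays fall on 5, 12, 19, 26; the last is April 26.
1 November 2030 is a Friday, so the first Sunday is November 3 and the second is November 10.
March 15, 2030 does not fall between 26 April and 10 November, so daylight saving is not in effect and Mirax Sector is at UTC−01:45.
22:00 Mirax Sector + 1h45m = 23:45 UTC.
1 September 2029 is a Saturday, so the first Sunday is September 2.
1 February 2030 is a Friday, so the first Sunday is February 3 and the second is February 10.
At the standard offset (UTC+04:00), 23:45 UTC + 4h = 03:45 Halium Prefecture standard time (rolling into the next day, 16 March 2030).
The standard-time date in Halium Prefecture, March 16, 2030, does not fall between 2 September 2029 and 10 February 2030, so daylight saving is not in effect and Halium Prefecture is at UTC+04:00.
23:45 UTC + 4h = 03:45 Halium Prefecture (rolling into the next day, 16 March 2030).

03:45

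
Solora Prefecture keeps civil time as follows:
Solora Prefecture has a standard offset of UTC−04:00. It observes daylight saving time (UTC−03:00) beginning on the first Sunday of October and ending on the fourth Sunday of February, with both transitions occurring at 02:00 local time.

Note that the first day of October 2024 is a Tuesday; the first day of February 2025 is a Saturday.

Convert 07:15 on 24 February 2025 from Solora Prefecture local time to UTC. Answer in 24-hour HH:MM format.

11:15

1 October 2024 is a Tuesday, so the first Sunday is October 6.
1 February 2025 is a Saturday, so the first Sunday is February 2 and the fourth is February 23.
24 February 2025 does not fall between 6 October 2024 and 23 February 2025, so daylight saving is not in effect and Solora Prefecture is at UTC−04:00.
07:15 local + 4h = 11:15 UTC.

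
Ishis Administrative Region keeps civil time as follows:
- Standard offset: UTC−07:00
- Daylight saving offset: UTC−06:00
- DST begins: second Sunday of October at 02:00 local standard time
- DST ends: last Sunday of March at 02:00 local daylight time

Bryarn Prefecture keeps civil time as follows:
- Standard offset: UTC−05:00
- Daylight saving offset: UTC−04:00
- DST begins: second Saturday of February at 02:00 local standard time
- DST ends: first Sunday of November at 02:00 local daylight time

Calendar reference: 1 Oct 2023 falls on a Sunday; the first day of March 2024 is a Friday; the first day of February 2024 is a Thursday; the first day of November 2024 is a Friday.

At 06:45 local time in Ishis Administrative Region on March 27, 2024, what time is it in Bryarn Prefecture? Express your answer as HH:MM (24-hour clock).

1 October 2023 is a Sunday, so the first Sunday is October 1 and the second is October 8.
1 March 2024 is a Friday, so Sundays fall on 3, 10, 17, 24, 31; the last is March 31.
March 27, 2024 falls between 8 October 2023 and 31 March 2024, so daylight saving is in effect and Ishis Administrative Region is at UTC−06:00.
06:45 Ishis Administrative Region + 6h = 12:45 UTC.
1 February 2024 is a Thursday, so the first Saturday is February 3 and the second is February 10.
1 November 2024 is a Friday, so the first Sunday is November 3.
At the standard offset (UTC−05:00), 12:45 UTC − 5h = 07:45 Bryarn Prefecture standard time.
The standard-time date in Bryarn Prefecture, March 27, 2024, lies within the daylight-saving period (10 February – 3 November), so Bryarn Prefecture is on daylight time, UTC−04:00.
12:45 UTC − 4h = 08:45 Bryarn Prefecture.

08:45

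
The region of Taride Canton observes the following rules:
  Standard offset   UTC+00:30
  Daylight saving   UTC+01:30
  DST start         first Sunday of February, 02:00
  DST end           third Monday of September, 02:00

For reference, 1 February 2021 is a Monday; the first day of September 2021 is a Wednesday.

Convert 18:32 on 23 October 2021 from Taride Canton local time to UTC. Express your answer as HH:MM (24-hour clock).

18:02

1 February 2021 is a Monday, so the first Sunday is February 7.
1 September 2021 is a Wednesday, so the first Monday is September 6 and the third is September 20.
23 October 2021 is outside the daylight-saving period (7 February – 20 September), so Taride Canton is on standard time, UTC+00:30.
18:32 local − 0h30m = 18:02 UTC.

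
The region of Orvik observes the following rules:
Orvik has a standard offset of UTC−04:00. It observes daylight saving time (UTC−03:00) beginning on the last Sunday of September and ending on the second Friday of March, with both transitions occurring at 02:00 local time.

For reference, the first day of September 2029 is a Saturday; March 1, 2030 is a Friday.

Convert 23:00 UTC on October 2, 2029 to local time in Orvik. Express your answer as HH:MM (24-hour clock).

20:00

1 September 2029 is a Saturday, so Sundays fall on 2, 9, 16, 23, 30; the last is September 30.
1 March 2030 is a Friday, so the first Friday is March 1 and the second is March 8.
At the standard offset (UTC−04:00), 23:00 UTC − 4h = 19:00 Orvik standard time.
The standard-time date in Orvik, October 2, 2029, lies within the daylight-saving period (30 September 2029 – 8 March 2030), so Orvik is on daylight time, UTC−03:00.
23:00 UTC − 3h = 20:00 local.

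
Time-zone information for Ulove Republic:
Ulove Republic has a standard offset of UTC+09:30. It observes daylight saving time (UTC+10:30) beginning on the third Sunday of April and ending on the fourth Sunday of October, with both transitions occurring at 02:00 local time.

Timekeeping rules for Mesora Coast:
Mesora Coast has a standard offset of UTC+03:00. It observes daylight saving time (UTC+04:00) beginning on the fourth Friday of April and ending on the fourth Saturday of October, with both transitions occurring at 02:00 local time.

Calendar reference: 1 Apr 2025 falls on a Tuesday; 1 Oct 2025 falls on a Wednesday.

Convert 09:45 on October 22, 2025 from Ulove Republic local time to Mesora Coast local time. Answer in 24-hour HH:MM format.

03:15

1 April 2025 is a Tuesday, so the first Sunday is April 6 and the third is April 20.
1 October 2025 is a Wednesday, so the first Sunday is October 5 and the fourth is October 26.
October 22, 2025 falls between 20 April and 26 October, so daylight saving is in effect and Ulove Republic is at UTC+10:30.
09:45 Ulove Republic − 10h30m = 23:15 UTC (rolling into the previous day, 21 October 2025).
1 April 2025 is a Tuesday, so the first Friday is April 4 and the fourth is April 25.
1 October 2025 is a Wednesday, so the first Saturday is October 4 and the fourth is October 25.
At the standard offset (UTC+03:00), 23:15 UTC + 3h = 02:15 Mesora Coast standard time (rolling into the next day, 22 October 2025).
The standard-time date in Mesora Coast, October 22, 2025, lies within the daylight-saving period (25 April – 25 October), so Mesora Coast is on daylight time, UTC+04:00.
23:15 UTC + 4h = 03:15 Mesora Coast (rolling into the next day, 22 October 2025).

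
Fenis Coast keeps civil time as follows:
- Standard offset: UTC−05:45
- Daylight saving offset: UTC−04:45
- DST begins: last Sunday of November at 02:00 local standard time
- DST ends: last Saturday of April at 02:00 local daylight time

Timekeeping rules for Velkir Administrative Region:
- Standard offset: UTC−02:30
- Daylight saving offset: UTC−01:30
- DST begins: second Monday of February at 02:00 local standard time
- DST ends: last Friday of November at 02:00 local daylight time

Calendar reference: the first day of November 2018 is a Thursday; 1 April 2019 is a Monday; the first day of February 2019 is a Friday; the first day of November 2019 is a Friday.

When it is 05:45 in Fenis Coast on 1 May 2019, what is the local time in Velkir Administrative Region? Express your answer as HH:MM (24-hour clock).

10:00

1 November 2018 is a Thursday, so Sundays fall on 4, 11, 18, 25; the last is November 25.
1 April 2019 is a Monday, so Saturdays fall on 6, 13, 20, 27; the last is April 27.
1 May 2019 is outside the daylight-saving period (25 November 2018 – 27 April 2019), so Fenis Coast is on standard time, UTC−05:45.
05:45 Fenis Coast + 5h45m = 11:30 UTC.
1 February 2019 is a Friday, so the first Monday is February 4 and the second is February 11.
1 November 2019 is a Friday, so Fridays fall on 1, 8, 15, 22, 29; the last is November 29.
At the standard offset (UTC−02:30), 11:30 UTC − 2h30m = 09:00 Velkir Administrative Region standard time.
The standard-time date in Velkir Administrative Region, 1 May 2019, falls between 11 February and 29 November, so daylight saving is in effect and Velkir Administrative Region is at UTC−01:30.
11:30 UTC − 1h30m = 10:00 Velkir Administrative Region.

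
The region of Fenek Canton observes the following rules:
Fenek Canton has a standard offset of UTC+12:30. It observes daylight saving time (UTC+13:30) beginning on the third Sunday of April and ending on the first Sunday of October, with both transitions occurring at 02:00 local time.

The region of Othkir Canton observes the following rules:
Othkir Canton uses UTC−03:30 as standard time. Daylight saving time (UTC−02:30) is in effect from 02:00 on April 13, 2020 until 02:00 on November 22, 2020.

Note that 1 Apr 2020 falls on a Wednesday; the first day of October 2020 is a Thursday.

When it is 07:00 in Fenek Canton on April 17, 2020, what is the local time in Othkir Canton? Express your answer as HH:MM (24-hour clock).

1 April 2020 is a Wednesday, so the first Sunday is April 5 and the third is April 19.
1 October 2020 is a Thursday, so the first Sunday is October 4.
Daylight saving runs 19 April – 4 October; April 17, 2020 is outside that window, so Fenek Canton is on standard time at UTC+12:30.
07:00 Fenek Canton − 12h30m = 18:30 UTC (rolling into the previous day, 16 April 2020).
At the standard offset (UTC−03:30), 18:30 UTC − 3h30m = 15:00 Othkir Canton standard time.
Daylight saving runs 13 April – 22 November; the standard-time date in Othkir Canton, April 16, 2020, is inside that window, so Othkir Canton is at UTC−02:30.
18:30 UTC − 2h30m = 16:00 Othkir Canton.

16:00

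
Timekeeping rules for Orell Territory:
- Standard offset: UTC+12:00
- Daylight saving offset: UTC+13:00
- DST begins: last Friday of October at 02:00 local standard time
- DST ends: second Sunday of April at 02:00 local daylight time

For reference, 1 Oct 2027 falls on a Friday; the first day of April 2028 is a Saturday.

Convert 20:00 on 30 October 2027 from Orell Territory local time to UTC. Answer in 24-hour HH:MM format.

07:00

1 October 2027 is a Friday, so Fridays fall on 1, 8, 15, 22, 29; the last is October 29.
1 April 2028 is a Saturday, so the first Sunday is April 2 and the second is April 9.
30 October 2027 lies within the daylight-saving period (29 October 2027 – 9 April 2028), so Orell Territory is on daylight time, UTC+13:00.
20:00 local − 13h = 07:00 UTC.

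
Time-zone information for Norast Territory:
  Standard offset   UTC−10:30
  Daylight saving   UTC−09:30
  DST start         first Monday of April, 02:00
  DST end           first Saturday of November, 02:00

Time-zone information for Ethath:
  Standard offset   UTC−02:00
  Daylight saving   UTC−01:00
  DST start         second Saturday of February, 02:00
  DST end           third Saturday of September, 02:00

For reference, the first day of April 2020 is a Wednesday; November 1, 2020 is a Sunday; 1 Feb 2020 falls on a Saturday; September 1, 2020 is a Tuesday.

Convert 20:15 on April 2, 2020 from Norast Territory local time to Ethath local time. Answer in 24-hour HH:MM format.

05:45

1 April 2020 is a Wednesday, so the first Monday is April 6.
1 November 2020 is a Sunday, so the first Saturday is November 7.
Daylight saving runs 6 April – 7 November; April 2, 2020 is outside that window, so Norast Territory is on standard time at UTC−10:30.
20:15 Norast Territory + 10h30m = 06:45 UTC (rolling into the next day, 3 April 2020).
1 February 2020 is a Saturday, so the first Saturday is February 1 and the second is February 8.
1 September 2020 is a Tuesday, so the first Saturday is September 5 and the third is September 19.
At the standard offset (UTC−02:00), 06:45 UTC − 2h = 04:45 Ethath standard time.
The standard-time date in Ethath, April 3, 2020, lies within the daylight-saving period (8 February – 19 September), so Ethath is on daylight time, UTC−01:00.
06:45 UTC − 1h = 05:45 Ethath.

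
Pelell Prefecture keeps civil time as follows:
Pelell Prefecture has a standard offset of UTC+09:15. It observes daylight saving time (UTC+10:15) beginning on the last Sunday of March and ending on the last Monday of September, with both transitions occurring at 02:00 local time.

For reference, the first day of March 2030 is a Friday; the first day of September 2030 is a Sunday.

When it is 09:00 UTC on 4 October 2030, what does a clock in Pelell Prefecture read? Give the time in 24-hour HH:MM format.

1 March 2030 is a Friday, so Sundays fall on 3, 10, 17, 24, 31; the last is March 31.
1 September 2030 is a Sunday, so Mondays fall on 2, 9, 16, 23, 30; the last is September 30.
At the standard offset (UTC+09:15), 09:00 UTC + 9h15m = 18:15 Pelell Prefecture standard time.
The standard-time date in Pelell Prefecture, 4 October 2030, does not fall between 31 March and 30 September, so daylight saving is not in effect and Pelell Prefecture is at UTC+09:15.
09:00 UTC + 9h15m = 18:15 local.

18:15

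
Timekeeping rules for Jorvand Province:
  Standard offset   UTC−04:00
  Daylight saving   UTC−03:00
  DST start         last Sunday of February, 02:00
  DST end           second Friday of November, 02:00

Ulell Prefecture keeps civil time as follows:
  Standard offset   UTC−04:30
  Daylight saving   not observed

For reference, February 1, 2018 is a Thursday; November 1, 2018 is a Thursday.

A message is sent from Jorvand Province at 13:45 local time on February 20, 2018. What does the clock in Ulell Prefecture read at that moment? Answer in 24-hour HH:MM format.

1 February 2018 is a Thursday, so Sundays fall on 4, 11, 18, 25; the last is February 25.
1 November 2018 is a Thursday, so the first Friday is November 2 and the second is November 9.
February 20, 2018 is outside the daylight-saving period (25 February – 9 November), so Jorvand Province is on standard time, UTC−04:00.
13:45 Jorvand Province + 4h = 17:45 UTC.
Ulell Prefecture stays on UTC−04:30 all year.
17:45 UTC − 4h30m = 13:15 Ulell Prefecture.

13:15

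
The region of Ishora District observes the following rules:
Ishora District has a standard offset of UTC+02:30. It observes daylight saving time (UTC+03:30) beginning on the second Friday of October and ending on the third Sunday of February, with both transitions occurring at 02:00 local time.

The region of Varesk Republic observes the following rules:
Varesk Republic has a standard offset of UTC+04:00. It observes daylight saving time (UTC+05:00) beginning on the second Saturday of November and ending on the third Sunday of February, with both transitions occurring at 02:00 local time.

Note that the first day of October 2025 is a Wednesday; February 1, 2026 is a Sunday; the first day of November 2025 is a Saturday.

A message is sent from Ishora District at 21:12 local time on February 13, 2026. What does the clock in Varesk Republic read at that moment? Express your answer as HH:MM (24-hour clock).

1 October 2025 is a Wednesday, so the first Friday is October 3 and the second is October 10.
1 February 2026 is a Sunday, so the first Sunday is February 1 and the third is February 15.
Daylight saving runs 10 October 2025 – 15 February 2026; February 13, 2026 is inside that window, so Ishora District is at UTC+03:30.
21:12 Ishora District − 3h30m = 17:42 UTC.
1 November 2025 is a Saturday, so the first Saturday is November 1 and the second is November 8.
1 February 2026 is a Sunday, so the first Sunday is February 1 and the third is February 15.
At the standard offset (UTC+04:00), 17:42 UTC + 4h = 21:42 Varesk Republic standard time.
The standard-time date in Varesk Republic, February 13, 2026, falls between 8 November 2025 and 15 February 2026, so daylight saving is in effect and Varesk Republic is at UTC+05:00.
17:42 UTC + 5h = 22:42 Varesk Republic.

22:42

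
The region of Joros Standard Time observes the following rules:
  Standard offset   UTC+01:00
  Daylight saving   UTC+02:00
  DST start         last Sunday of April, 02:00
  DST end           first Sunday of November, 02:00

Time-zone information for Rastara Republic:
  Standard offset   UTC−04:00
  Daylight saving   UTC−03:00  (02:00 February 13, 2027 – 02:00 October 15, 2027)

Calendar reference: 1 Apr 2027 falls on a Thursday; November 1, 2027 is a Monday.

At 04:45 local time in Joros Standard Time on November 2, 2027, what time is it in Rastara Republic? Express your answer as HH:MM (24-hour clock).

1 April 2027 is a Thursday, so Sundays fall on 4, 11, 18, 25; the last is April 25.
1 November 2027 is a Monday, so the first Sunday is November 7.
November 2, 2027 lies within the daylight-saving period (25 April – 7 November), so Joros Standard Time is on daylight time, UTC+02:00.
04:45 Joros Standard Time − 2h = 02:45 UTC.
At the standard offset (UTC−04:00), 02:45 UTC − 4h = 22:45 Rastara Republic standard time (rolling into the previous day, 1 November 2027).
The standard-time date in Rastara Republic, November 1, 2027, is outside the daylight-saving period (13 February – 15 October), so Rastara Republic is on standard time, UTC−04:00.
02:45 UTC − 4h = 22:45 Rastara Republic (rolling into the previous day, 1 November 2027).

22:45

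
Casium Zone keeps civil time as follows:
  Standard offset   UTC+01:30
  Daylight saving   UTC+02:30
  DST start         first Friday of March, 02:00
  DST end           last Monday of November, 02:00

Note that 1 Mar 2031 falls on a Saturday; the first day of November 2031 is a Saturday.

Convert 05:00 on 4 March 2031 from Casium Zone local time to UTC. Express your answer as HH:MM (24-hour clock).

03:30

1 March 2031 is a Saturday, so the first Friday is March 7.
1 November 2031 is a Saturday, so Mondays fall on 3, 10, 17, 24; the last is November 24.
4 March 2031 does not fall between 7 March and 24 November, so daylight saving is not in effect and Casium Zone is at UTC+01:30.
05:00 local − 1h30m = 03:30 UTC.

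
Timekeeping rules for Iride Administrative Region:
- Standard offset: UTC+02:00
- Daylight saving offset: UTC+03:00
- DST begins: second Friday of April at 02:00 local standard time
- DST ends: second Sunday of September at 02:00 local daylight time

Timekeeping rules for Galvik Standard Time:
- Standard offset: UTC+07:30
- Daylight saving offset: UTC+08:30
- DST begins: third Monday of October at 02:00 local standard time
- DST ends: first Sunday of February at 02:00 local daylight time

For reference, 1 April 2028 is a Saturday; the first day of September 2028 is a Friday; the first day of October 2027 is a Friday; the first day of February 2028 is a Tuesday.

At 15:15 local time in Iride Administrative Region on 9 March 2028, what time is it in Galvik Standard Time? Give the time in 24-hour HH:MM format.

20:45

1 April 2028 is a Saturday, so the first Friday is April 7 and the second is April 14.
1 September 2028 is a Friday, so the first Sunday is September 3 and the second is September 10.
Daylight saving runs 14 April – 10 September; 9 March 2028 is outside that window, so Iride Administrative Region is on standard time at UTC+02:00.
15:15 Iride Administrative Region − 2h = 13:15 UTC.
1 October 2027 is a Friday, so the first Monday is October 4 and the third is October 18.
1 February 2028 is a Tuesday, so the first Sunday is February 6.
At the standard offset (UTC+07:30), 13:15 UTC + 7h30m = 20:45 Galvik Standard Time standard time.
The standard-time date in Galvik Standard Time, 9 March 2028, is outside the daylight-saving period (18 October 2027 – 6 February 2028), so Galvik Standard Time is on standard time, UTC+07:30.
13:15 UTC + 7h30m = 20:45 Galvik Standard Time.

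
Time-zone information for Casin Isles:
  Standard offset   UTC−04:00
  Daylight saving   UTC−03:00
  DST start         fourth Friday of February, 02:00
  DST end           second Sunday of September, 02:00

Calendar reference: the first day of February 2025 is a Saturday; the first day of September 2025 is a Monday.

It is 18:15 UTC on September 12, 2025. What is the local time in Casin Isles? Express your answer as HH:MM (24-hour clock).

15:15

1 February 2025 is a Saturday, so the first Friday is February 7 and the fourth is February 28.
1 September 2025 is a Monday, so the first Sunday is September 7 and the second is September 14.
At the standard offset (UTC−04:00), 18:15 UTC − 4h = 14:15 Casin Isles standard time.
The standard-time date in Casin Isles, September 12, 2025, falls between 28 February and 14 September, so daylight saving is in effect and Casin Isles is at UTC−03:00.
18:15 UTC − 3h = 15:15 local.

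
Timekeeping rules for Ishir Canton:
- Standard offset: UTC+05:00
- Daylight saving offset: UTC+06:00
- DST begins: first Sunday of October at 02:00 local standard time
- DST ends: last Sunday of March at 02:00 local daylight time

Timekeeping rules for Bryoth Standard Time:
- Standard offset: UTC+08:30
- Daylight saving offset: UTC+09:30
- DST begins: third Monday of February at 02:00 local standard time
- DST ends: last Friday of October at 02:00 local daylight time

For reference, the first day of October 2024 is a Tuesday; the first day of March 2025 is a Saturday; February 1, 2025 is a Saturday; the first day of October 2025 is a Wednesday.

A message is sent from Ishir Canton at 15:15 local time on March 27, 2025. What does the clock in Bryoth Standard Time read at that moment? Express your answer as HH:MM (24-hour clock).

18:45

1 October 2024 is a Tuesday, so the first Sunday is October 6.
1 March 2025 is a Saturday, so Sundays fall on 2, 9, 16, 23, 30; the last is March 30.
March 27, 2025 falls between 6 October 2024 and 30 March 2025, so daylight saving is in effect and Ishir Canton is at UTC+06:00.
15:15 Ishir Canton − 6h = 09:15 UTC.
1 February 2025 is a Saturday, so the first Monday is February 3 and the third is February 17.
1 October 2025 is a Wednesday, so Fridays fall on 3, 10, 17, 24, 31; the last is October 31.
At the standard offset (UTC+08:30), 09:15 UTC + 8h30m = 17:45 Bryoth Standard Time standard time.
The standard-time date in Bryoth Standard Time, March 27, 2025, lies within the daylight-saving period (17 February – 31 October), so Bryoth Standard Time is on daylight time, UTC+09:30.
09:15 UTC + 9h30m = 18:45 Bryoth Standard Time.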